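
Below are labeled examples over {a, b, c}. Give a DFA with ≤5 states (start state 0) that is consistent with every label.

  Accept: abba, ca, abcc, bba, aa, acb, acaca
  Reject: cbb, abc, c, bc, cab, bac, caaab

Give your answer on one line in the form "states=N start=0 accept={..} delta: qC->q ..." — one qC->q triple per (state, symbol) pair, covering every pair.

Fold the examples into a partial DFA from state 0: repeatedly fix the first undefined (state, symbol) met by the shortest-then-alphabetical prefix, trying targets in increasing order and rejecting any under which an Accept and a Reject string meet in one state with the same remainder; add a state when all current targets are rejected. Accepting states are where Accept strings end.
a: 0a undefined. 0a->0: ok.
b: 0b undefined. 0b->0: ok.
c: 0c undefined. 0c->0: no, abba/cbb meet in 0. Open state 1: 0c->1.
ca: 1a undefined. 1a->0: no, abba/cab meet in 0. 1a->1: no, ca/abc meet in 1. Open state 2: 1a->2.
cb: 1b undefined. 1b->0: no, abba/cbb meet in 0. 1b->1: no, acb/cbb meet in 1. 1b->2: ok.
caa: 2a undefined. 2a->0: no, abba/caaab meet in 0. 2a->1: ok.
cab: 2b undefined. 2b->0: no, abba/cbb meet in 0. 2b->1: ok.
abcc: 1c undefined. 1c->0: ok.
acac: 2c undefined. 2c->0: ok.
All examples now run through 3 states with every (state, symbol) defined. Accept strings end in {0,2}, Reject strings end in {1}; accept={0,2}.

states=3 start=0 accept={0,2} delta: 0a->0 0b->0 0c->1 1a->2 1b->2 1c->0 2a->1 2b->1 2c->0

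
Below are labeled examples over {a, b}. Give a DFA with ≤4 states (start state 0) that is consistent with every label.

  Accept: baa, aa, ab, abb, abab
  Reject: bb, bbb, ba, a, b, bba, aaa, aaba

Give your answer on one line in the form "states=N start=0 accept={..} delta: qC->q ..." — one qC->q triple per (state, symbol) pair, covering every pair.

State merging on the prefix tree: take the shortest (then alphabetical) example prefix whose next move is undefined and point that move at state 0, else 1, else 2, ...; a target is out if some Accept/Reject pair would then sit in one state with the same input left (inseparable). If every existing state is out, open a new one.
a: 0a undefined. 0a->0: no, aa/a meet in 0. Open state 1: 0a->1.
b: 0b undefined. 0b->0: ok.
aa: 1a undefined. 1a->0: no, baa/bb meet in 0. 1a->1: no, baa/ba meet in 1. Open state 2: 1a->2.
ab: 1b undefined. 1b->0: no, ab/bb meet in 0. 1b->1: no, ab/ba meet in 1. 1b->2: ok.
aaa: 2a undefined. 2a->0: no, abab/bb meet in 0. 2a->1: ok.
aab: 2b undefined. 2b->0: no, abb/bb meet in 0. 2b->1: no, baa/aaba meet in 2. 2b->2: ok.
All examples now run through 3 states with every (state, symbol) defined. Accept strings end in {2}, Reject strings end in {0,1}; accept={2}.

states=3 start=0 accept={2} delta: 0a->1 0b->0 1a->2 1b->2 2a->1 2b->2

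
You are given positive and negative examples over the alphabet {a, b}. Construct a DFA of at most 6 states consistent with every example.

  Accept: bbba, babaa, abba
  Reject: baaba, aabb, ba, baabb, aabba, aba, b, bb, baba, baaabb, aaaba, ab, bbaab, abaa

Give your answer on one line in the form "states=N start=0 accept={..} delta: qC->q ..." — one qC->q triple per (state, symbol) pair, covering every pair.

Grow the machine one transition at a time. Run the examples from 0; the earliest place one falls off (shortest prefix, ties alphabetical) gets sent to the lowest-numbered state that keeps every Accept/Reject pair distinguishable — a pair clashes when both reach the same state with identical unread suffix — and to a fresh state only if none does.
a: 0a undefined. 0a->0: no, abba/aabba meet in 0 with "bba" left. Open state 1: 0a->1.
b: 0b undefined. 0b->0: no, bbba/ba meet in 1. 0b->1: ok.
aa: 1a undefined. 1a->0: no, babaa/b meet in 1. 1a->1: no, bbba/aabba meet in 1 with "bba" left. Open state 2: 1a->2.
ab: 1b undefined. 1b->0: no, bbba/ba meet in 2. 1b->1: no, bbba/ba meet in 2. 1b->2: no, bbba/baba meet in 2 with "ba" left. Open state 3: 1b->3.
aaa: 2a undefined. 2a->0: ok.
aab: 2b undefined. 2b->0: no, babaa/baaba meet in 2. 2b->1: ok.
aba: 3a undefined. 3a->0: no, babaa/aabba meet in 0. 3a->1: ok.
abb: 3b undefined. 3b->0: no, bbba/aabba meet in 1. 3b->1: no, bbba/baaba meet in 2. 3b->2: ok.
All examples now run through 4 states with every (state, symbol) defined. Accept strings end in {0}, Reject strings end in {1,2,3}; accept={0}.

states=4 start=0 accept={0} delta: 0a->1 0b->1 1a->2 1b->3 2a->0 2b->1 3a->1 3b->2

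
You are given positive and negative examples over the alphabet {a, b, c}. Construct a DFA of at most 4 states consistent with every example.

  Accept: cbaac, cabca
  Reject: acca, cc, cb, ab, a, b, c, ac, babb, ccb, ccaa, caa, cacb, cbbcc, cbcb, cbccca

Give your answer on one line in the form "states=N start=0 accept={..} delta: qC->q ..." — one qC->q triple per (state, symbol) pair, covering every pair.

State merging on the prefix tree: take the shortest (then alphabetical) example prefix whose next move is undefined and point that move at state 0, else 1, else 2, ...; a target is out if some Accept/Reject pair would then sit in one state with the same input left (inseparable). If every existing state is out, open a new one.
a: 0a undefined. 0a->0: ok.
b: 0b undefined. 0b->0: ok.
c: 0c undefined. 0c->0: no, cbaac/acca meet in 0. Open state 1: 0c->1.
ca: 1a undefined. 1a->0: no, cabca/ab meet in 0. 1a->1: ok.
cb: 1b undefined. 1b->0: no, cbaac/c meet in 1. 1b->1: no, cbaac/cc meet in 1 with "c" left. Open state 2: 1b->2.
cc: 1c undefined. 1c->0: ok.
cba: 2a undefined. 2a->0: no, cbaac/c meet in 1. 2a->1: no, cbaac/acca meet in 0. 2a->2: ok.
cbb: 2b undefined. 2b->0: ok.
cbc: 2c undefined. 2c->0: no, cbaac/acca meet in 0. 2c->1: no, cbaac/c meet in 1. 2c->2: no, cbaac/cb meet in 2. Open state 3: 2c->3.
cbcb: 3b undefined. 3b->0: ok.
cbcc: 3c undefined. 3c->0: ok.
cabca: 3a undefined. 3a->0: no, cabca/acca meet in 0. 3a->1: no, cabca/c meet in 1. 3a->2: no, cabca/cb meet in 2. 3a->3: ok.
All examples now run through 4 states with every (state, symbol) defined. Accept strings end in {3}, Reject strings end in {0,1,2}; accept={3}.

states=4 start=0 accept={3} delta: 0a->0 0b->0 0c->1 1a->1 1b->2 1c->0 2a->2 2b->0 2c->3 3a->3 3b->0 3c->0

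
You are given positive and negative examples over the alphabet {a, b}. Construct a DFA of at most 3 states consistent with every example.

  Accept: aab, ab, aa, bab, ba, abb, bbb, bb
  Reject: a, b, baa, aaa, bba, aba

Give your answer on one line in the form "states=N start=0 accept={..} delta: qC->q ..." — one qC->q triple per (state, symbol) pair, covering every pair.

Grow the machine one transition at a time. Run the examples from 0; the earliest place one falls off (shortest prefix, ties alphabetical) gets sent to the lowest-numbered state that keeps every Accept/Reject pair distinguishable — a pair clashes when both reach the same state with identical unread suffix — and to a fresh state only if none does.
a: 0a undefined. 0a->0: no, aab/b meet in 0 with "b" left. Open state 1: 0a->1.
b: 0b undefined. 0b->0: no, aa/baa meet in 1 with "a" left. 0b->1: ok.
aa: 1a undefined. 1a->0: no, aab/a meet in 1. 1a->1: no, aa/a meet in 1. Open state 2: 1a->2.
ab: 1b undefined. 1b->0: no, abb/a meet in 1. 1b->1: no, ab/a meet in 1. 1b->2: ok.
aaa: 2a undefined. 2a->0: ok.
aab: 2b undefined. 2b->0: no, aab/baa meet in 0. 2b->1: no, aab/a meet in 1. 2b->2: ok.
All examples now run through 3 states with every (state, symbol) defined. Accept strings end in {2}, Reject strings end in {0,1}; accept={2}.

states=3 start=0 accept={2} delta: 0a->1 0b->1 1a->2 1b->2 2a->0 2b->2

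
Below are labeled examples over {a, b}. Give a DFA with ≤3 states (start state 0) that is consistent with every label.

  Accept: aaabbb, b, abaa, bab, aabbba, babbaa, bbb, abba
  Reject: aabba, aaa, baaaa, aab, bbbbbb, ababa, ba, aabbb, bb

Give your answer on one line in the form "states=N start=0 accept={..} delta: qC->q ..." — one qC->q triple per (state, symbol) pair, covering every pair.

Grow the machine one transition at a time. Run the examples from 0; the earliest place one falls off (shortest prefix, ties alphabetical) gets sent to the lowest-numbered state that keeps every Accept/Reject pair distinguishable — a pair clashes when both reach the same state with identical unread suffix — and to a fresh state only if none does.
a: 0a undefined. 0a->0: no, aaabbb/aabbb meet in 0 with "bbb" left. Open state 1: 0a->1.
b: 0b undefined. 0b->0: no, b/bbbbbb meet in 0. 0b->1: no, bab/aab meet in 1 with "ab" left. Open state 2: 0b->2.
aa: 1a undefined. 1a->0: no, b/aab meet in 2. 1a->1: no, aaabbb/aabbb meet in 1 with "bbb" left. 1a->2: ok.
ab: 1b undefined. 1b->0: no, abba/aaa meet in 2 with "a" left. 1b->1: no, abaa/aaa meet in 2 with "a" left. 1b->2: ok.
ba: 2a undefined. 2a->0: ok.
bb: 2b undefined. 2b->0: ok.
All examples now run through 3 states with every (state, symbol) defined. Accept strings end in {1,2}, Reject strings end in {0}; accept={1,2}.

states=3 start=0 accept={1,2} delta: 0a->1 0b->2 1a->2 1b->2 2a->0 2b->0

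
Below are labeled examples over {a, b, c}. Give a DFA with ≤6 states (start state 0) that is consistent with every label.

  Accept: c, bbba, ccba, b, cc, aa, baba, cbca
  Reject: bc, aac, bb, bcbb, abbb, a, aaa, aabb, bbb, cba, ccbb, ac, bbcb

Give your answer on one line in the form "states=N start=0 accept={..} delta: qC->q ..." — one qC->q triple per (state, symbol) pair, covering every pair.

states=5 start=0 accept={2,3} delta: 0a->1 0b->2 0c->3 1a->2 1b->0 1c->0 2a->4 2b->4 2c->0 3a->2 3b->0 3c->2 4a->2 4b->1 4c->1

State merging on the prefix tree: take the shortest (then alphabetical) example prefix whose next move is undefined and point that move at state 0, else 1, else 2, ...; a target is out if some Accept/Reject pair would then sit in one state with the same input left (inseparable). If every existing state is out, open a new one.
a: 0a undefined. 0a->0: no, c/aac meet in 0 with "c" left. Open state 1: 0a->1.
b: 0b undefined. 0b->0: no, c/bc meet in 0 with "c" left. 0b->1: no, b/a meet in 1. Open state 2: 0b->2.
c: 0c undefined. 0c->0: no, ccba/cba meet in 2 with "a" left. 0c->1: no, c/a meet in 1. 0c->2: no, cc/bc meet in 2 with "c" left. Open state 3: 0c->3.
aa: 1a undefined. 1a->0: no, c/aac meet in 3. 1a->1: no, aa/a meet in 1. 1a->2: ok.
ab: 1b undefined. 1b->0: ok.
ac: 1c undefined. 1c->0: ok.
ba: 2a undefined. 2a->0: no, baba/aaa meet in 0. 2a->1: no, baba/a meet in 1. 2a->2: no, b/aaa meet in 2. 2a->3: no, c/aaa meet in 3. Open state 4: 2a->4.
bb: 2b undefined. 2b->0: no, bbba/aaa meet in 4. 2b->1: no, bbba/bb meet in 1. 2b->2: no, bbba/aaa meet in 4. 2b->3: no, c/bb meet in 3. 2b->4: ok.
bc: 2c undefined. 2c->0: ok.
cb: 3b undefined. 3b->0: ok.
cc: 3c undefined. 3c->0: no, ccba/bb meet in 4. 3c->1: no, ccba/a meet in 1. 3c->2: ok.
bab: 4b undefined. 4b->0: no, bbba/a meet in 1. 4b->1: ok.
bbc: 4c undefined. 4c->0: no, bbba/bbcb meet in 2. 4c->1: ok.
cbca: 3a undefined. 3a->0: no, cbca/bc meet in 0. 3a->1: no, cbca/a meet in 1. 3a->2: ok.
ccba: 4a undefined. 4a->0: no, ccba/bc meet in 0. 4a->1: no, ccba/a meet in 1. 4a->2: ok.
All examples now run through 5 states with every (state, symbol) defined. Accept strings end in {2,3}, Reject strings end in {0,1,4}; accept={2,3}.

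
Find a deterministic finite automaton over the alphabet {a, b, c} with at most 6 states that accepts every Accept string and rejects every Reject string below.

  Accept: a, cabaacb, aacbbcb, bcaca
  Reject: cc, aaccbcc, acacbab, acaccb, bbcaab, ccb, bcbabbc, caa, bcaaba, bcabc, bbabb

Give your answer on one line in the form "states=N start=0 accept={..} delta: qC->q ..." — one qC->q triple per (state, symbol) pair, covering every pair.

states=4 start=0 accept={0} delta: 0a->0 0b->1 0c->1 1a->2 1b->2 1c->1 2a->1 2b->3 2c->0 3a->3 3b->0 3c->3

Grow the machine one transition at a time. Run the examples from 0; the earliest place one falls off (shortest prefix, ties alphabetical) gets sent to the lowest-numbered state that keeps every Accept/Reject pair distinguishable — a pair clashes when both reach the same state with identical unread suffix — and to a fresh state only if none does.
a: 0a undefined. 0a->0: ok.
b: 0b undefined. 0b->0: no, a/bbabb meet in 0. Open state 1: 0b->1.
c: 0c undefined. 0c->0: no, a/cc meet in 0. 0c->1: ok.
bb: 1b undefined. 1b->0: no, a/bbabb meet in 0. 1b->1: no, aacbbcb/ccb meet in 1 with "cb" left. Open state 2: 1b->2.
bc: 1c undefined. 1c->0: no, a/cc meet in 0. 1c->1: ok.
ca: 1a undefined. 1a->0: no, a/caa meet in 0. 1a->1: no, bcaca/cc meet in 1. 1a->2: ok.
bba: 2a undefined. 2a->0: no, a/caa meet in 0. 2a->1: ok.
bbc: 2c undefined. 2c->0: ok.
cab: 2b undefined. 2b->0: no, a/acacbab meet in 0. 2b->1: no, cabaacb/acaccb meet in 2. 2b->2: no, a/bcbabbc meet in 0. Open state 3: 2b->3.
caba: 3a undefined. 3a->0: no, cabaacb/acaccb meet in 2. 3a->1: no, cabaacb/cc meet in 1. 3a->2: no, cabaacb/acaccb meet in 2. 3a->3: ok.
bcabc: 3c undefined. 3c->0: no, a/bcbabbc meet in 0. 3c->1: no, cabaacb/acaccb meet in 2. 3c->2: no, cabaacb/acacbab meet in 3. 3c->3: ok.
aacbbcb: 3b undefined. 3b->0: ok.
All examples now run through 4 states with every (state, symbol) defined. Accept strings end in {0}, Reject strings end in {1,2,3}; accept={0}.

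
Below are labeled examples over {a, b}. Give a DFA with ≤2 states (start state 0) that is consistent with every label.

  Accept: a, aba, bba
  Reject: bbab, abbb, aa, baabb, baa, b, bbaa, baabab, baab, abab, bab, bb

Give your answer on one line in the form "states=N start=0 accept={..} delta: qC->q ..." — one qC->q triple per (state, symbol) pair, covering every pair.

State merging on the prefix tree: take the shortest (then alphabetical) example prefix whose next move is undefined and point that move at state 0, else 1, else 2, ...; a target is out if some Accept/Reject pair would then sit in one state with the same input left (inseparable). If every existing state is out, open a new one.
a: 0a undefined. 0a->0: no, a/aa meet in 0. Open state 1: 0a->1.
b: 0b undefined. 0b->0: ok.
aa: 1a undefined. 1a->0: ok.
ab: 1b undefined. 1b->0: ok.
All examples now run through 2 states with every (state, symbol) defined. Accept strings end in {1}, Reject strings end in {0}; accept={1}.

states=2 start=0 accept={1} delta: 0a->1 0b->0 1a->0 1b->0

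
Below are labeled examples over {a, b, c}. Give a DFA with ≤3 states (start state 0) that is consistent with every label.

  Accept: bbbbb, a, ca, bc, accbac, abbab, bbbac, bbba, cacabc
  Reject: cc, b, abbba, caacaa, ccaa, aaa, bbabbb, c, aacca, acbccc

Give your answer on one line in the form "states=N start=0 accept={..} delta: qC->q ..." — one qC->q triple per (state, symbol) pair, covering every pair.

states=3 start=0 accept={1} delta: 0a->1 0b->2 0c->0 1a->2 1b->0 1c->1 2a->2 2b->1 2c->1

Grow the machine one transition at a time. Run the examples from 0; the earliest place one falls off (shortest prefix, ties alphabetical) gets sent to the lowest-numbered state that keeps every Accept/Reject pair distinguishable — a pair clashes when both reach the same state with identical unread suffix — and to a fresh state only if none does.
a: 0a undefined. 0a->0: no, a/aaa meet in 0. Open state 1: 0a->1.
b: 0b undefined. 0b->0: no, bbbbb/b meet in 0. 0b->1: no, a/b meet in 1. Open state 2: 0b->2.
c: 0c undefined. 0c->0: ok.
aa: 1a undefined. 1a->0: no, a/aaa meet in 1. 1a->1: no, a/ccaa meet in 1. 1a->2: ok.
ab: 1b undefined. 1b->0: ok.
ac: 1c undefined. 1c->0: no, cacabc/cc meet in 0. 1c->1: ok.
bb: 2b undefined. 2b->0: no, bbbbb/b meet in 2. 2b->1: ok.
bc: 2c undefined. 2c->0: no, bbbbb/aacca meet in 1. 2c->1: ok.
aaa: 2a undefined. 2a->0: no, abbab/b meet in 2. 2a->1: no, bbbbb/caacaa meet in 1. 2a->2: ok.
All examples now run through 3 states with every (state, symbol) defined. Accept strings end in {1}, Reject strings end in {0,2}; accept={1}.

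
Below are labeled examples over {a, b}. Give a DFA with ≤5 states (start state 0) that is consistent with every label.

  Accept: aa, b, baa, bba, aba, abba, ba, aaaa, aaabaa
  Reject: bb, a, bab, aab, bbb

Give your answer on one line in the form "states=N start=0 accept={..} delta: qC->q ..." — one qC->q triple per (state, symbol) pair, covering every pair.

states=3 start=0 accept={2} delta: 0a->1 0b->2 1a->2 1b->1 2a->2 2b->1

Fold the examples into a partial DFA from state 0: repeatedly fix the first undefined (state, symbol) met by the shortest-then-alphabetical prefix, trying targets in increasing order and rejecting any under which an Accept and a Reject string meet in one state with the same remainder; add a state when all current targets are rejected. Accepting states are where Accept strings end.
a: 0a undefined. 0a->0: no, aa/a meet in 0. Open state 1: 0a->1.
b: 0b undefined. 0b->0: no, b/bb meet in 0. 0b->1: no, b/a meet in 1. Open state 2: 0b->2.
aa: 1a undefined. 1a->0: no, b/aab meet in 2. 1a->1: no, aa/a meet in 1. 1a->2: ok.
ab: 1b undefined. 1b->0: no, aba/a meet in 1. 1b->1: ok.
ba: 2a undefined. 2a->0: no, aa/bab meet in 2. 2a->1: no, ba/a meet in 1. 2a->2: ok.
bb: 2b undefined. 2b->0: no, aa/bbb meet in 2. 2b->1: ok.
All examples now run through 3 states with every (state, symbol) defined. Accept strings end in {2}, Reject strings end in {1}; accept={2}.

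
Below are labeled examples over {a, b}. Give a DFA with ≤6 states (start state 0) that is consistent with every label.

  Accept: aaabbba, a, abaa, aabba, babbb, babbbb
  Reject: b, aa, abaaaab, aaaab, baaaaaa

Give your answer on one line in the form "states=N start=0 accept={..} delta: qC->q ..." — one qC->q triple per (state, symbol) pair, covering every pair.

states=4 start=0 accept={1,3} delta: 0a->1 0b->0 1a->0 1b->2 2a->0 2b->3 3a->1 3b->3

State merging on the prefix tree: take the shortest (then alphabetical) example prefix whose next move is undefined and point that move at state 0, else 1, else 2, ...; a target is out if some Accept/Reject pair would then sit in one state with the same input left (inseparable). If every existing state is out, open a new one.
a: 0a undefined. 0a->0: no, a/aa meet in 0. Open state 1: 0a->1.
b: 0b undefined. 0b->0: ok.
aa: 1a undefined. 1a->0: ok.
ab: 1b undefined. 1b->0: no, abaa/b meet in 0. 1b->1: no, aaabbba/b meet in 0. Open state 2: 1b->2.
aba: 2a undefined. 2a->0: ok.
babb: 2b undefined. 2b->0: no, babbb/b meet in 0. 2b->1: no, aaabbba/b meet in 0. 2b->2: no, aaabbba/b meet in 0. Open state 3: 2b->3.
babbb: 3b undefined. 3b->0: no, babbb/b meet in 0. 3b->1: no, aaabbba/b meet in 0. 3b->2: no, aaabbba/b meet in 0. 3b->3: ok.
aaabbba: 3a undefined. 3a->0: no, aaabbba/b meet in 0. 3a->1: ok.
All examples now run through 4 states with every (state, symbol) defined. Accept strings end in {1,3}, Reject strings end in {0,2}; accept={1,3}.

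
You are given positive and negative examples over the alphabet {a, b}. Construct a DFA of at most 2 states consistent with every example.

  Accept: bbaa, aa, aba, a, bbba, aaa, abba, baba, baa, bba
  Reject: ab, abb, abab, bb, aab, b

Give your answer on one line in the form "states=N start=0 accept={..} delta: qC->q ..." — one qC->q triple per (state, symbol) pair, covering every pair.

Grow the machine one transition at a time. Run the examples from 0; the earliest place one falls off (shortest prefix, ties alphabetical) gets sent to the lowest-numbered state that keeps every Accept/Reject pair distinguishable — a pair clashes when both reach the same state with identical unread suffix — and to a fresh state only if none does.
a: 0a undefined. 0a->0: ok.
b: 0b undefined. 0b->0: no, bbaa/ab meet in 0. Open state 1: 0b->1.
ba: 1a undefined. 1a->0: ok.
bb: 1b undefined. 1b->0: no, bbaa/abb meet in 0. 1b->1: ok.
All examples now run through 2 states with every (state, symbol) defined. Accept strings end in {0}, Reject strings end in {1}; accept={0}.

states=2 start=0 accept={0} delta: 0a->0 0b->1 1a->0 1b->1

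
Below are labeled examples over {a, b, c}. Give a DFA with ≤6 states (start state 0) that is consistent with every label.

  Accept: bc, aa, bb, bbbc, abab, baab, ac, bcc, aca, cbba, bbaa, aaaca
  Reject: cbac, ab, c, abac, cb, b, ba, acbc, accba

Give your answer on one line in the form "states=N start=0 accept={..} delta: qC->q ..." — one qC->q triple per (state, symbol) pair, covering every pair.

states=5 start=0 accept={1,3} delta: 0a->1 0b->2 0c->0 1a->1 1b->2 1c->3 2a->4 2b->1 2c->1 3a->1 3b->0 3c->0 4a->2 4b->1 4c->0

Grow the machine one transition at a time. Run the examples from 0; the earliest place one falls off (shortest prefix, ties alphabetical) gets sent to the lowest-numbered state that keeps every Accept/Reject pair distinguishable — a pair clashes when both reach the same state with identical unread suffix — and to a fresh state only if none does.
a: 0a undefined. 0a->0: no, ac/c meet in 0 with "c" left. Open state 1: 0a->1.
b: 0b undefined. 0b->0: no, bc/c meet in 0 with "c" left. 0b->1: no, aa/ba meet in 1 with "a" left. Open state 2: 0b->2.
c: 0c undefined. 0c->0: ok.
aa: 1a undefined. 1a->0: no, aa/c meet in 0. 1a->1: ok.
ab: 1b undefined. 1b->0: no, abab/ab meet in 0. 1b->1: no, aa/ab meet in 1. 1b->2: ok.
ac: 1c undefined. 1c->0: no, bc/acbc meet in 2 with "c" left. 1c->1: no, bc/acbc meet in 2 with "c" left. 1c->2: no, ac/ab meet in 2. Open state 3: 1c->3.
ba: 2a undefined. 2a->0: no, abab/ab meet in 2. 2a->1: no, aa/ba meet in 1. 2a->2: no, bc/cbac meet in 2 with "c" left. 2a->3: no, ac/ba meet in 3. Open state 4: 2a->4.
bb: 2b undefined. 2b->0: no, bb/c meet in 0. 2b->1: ok.
bc: 2c undefined. 2c->0: no, bc/c meet in 0. 2c->1: ok.
aca: 3a undefined. 3a->0: no, aca/c meet in 0. 3a->1: ok.
acb: 3b undefined. 3b->0: ok.
acc: 3c undefined. 3c->0: ok.
baa: 4a undefined. 4a->0: no, baab/ab meet in 2. 4a->1: no, baab/ab meet in 2. 4a->2: ok.
abab: 4b undefined. 4b->0: no, abab/c meet in 0. 4b->1: ok.
abac: 4c undefined. 4c->0: ok.
All examples now run through 5 states with every (state, symbol) defined. Accept strings end in {1,3}, Reject strings end in {0,2,4}; accept={1,3}.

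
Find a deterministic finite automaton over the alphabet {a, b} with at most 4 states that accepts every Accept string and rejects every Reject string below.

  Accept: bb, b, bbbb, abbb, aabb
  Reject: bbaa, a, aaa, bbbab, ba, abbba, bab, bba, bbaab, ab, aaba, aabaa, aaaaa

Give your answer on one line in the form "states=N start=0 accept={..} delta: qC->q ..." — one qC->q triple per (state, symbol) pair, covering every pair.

Fold the examples into a partial DFA from state 0: repeatedly fix the first undefined (state, symbol) met by the shortest-then-alphabetical prefix, trying targets in increasing order and rejecting any under which an Accept and a Reject string meet in one state with the same remainder; add a state when all current targets are rejected. Accepting states are where Accept strings end.
a: 0a undefined. 0a->0: no, b/ab meet in 0 with "b" left. Open state 1: 0a->1.
b: 0b undefined. 0b->0: ok.
aa: 1a undefined. 1a->0: no, bb/bbaa meet in 0. 1a->1: ok.
ab: 1b undefined. 1b->0: no, bb/bbbab meet in 0. 1b->1: no, abbb/bbaa meet in 1. Open state 2: 1b->2.
abb: 2b undefined. 2b->0: ok.
aaba: 2a undefined. 2a->0: no, bb/aaba meet in 0. 2a->1: ok.
All examples now run through 3 states with every (state, symbol) defined. Accept strings end in {0}, Reject strings end in {1,2}; accept={0}.

states=3 start=0 accept={0} delta: 0a->1 0b->0 1a->1 1b->2 2a->1 2b->0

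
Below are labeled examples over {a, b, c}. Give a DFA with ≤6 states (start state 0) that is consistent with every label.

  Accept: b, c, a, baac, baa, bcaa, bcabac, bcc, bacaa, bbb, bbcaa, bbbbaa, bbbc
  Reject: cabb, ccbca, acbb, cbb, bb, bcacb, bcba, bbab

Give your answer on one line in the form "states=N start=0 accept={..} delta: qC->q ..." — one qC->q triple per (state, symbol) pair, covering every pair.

Grow the machine one transition at a time. Run the examples from 0; the earliest place one falls off (shortest prefix, ties alphabetical) gets sent to the lowest-numbered state that keeps every Accept/Reject pair distinguishable — a pair clashes when both reach the same state with identical unread suffix — and to a fresh state only if none does.
a: 0a undefined. 0a->0: ok.
b: 0b undefined. 0b->0: no, b/bb meet in 0. Open state 1: 0b->1.
c: 0c undefined. 0c->0: ok.
ba: 1a undefined. 1a->0: ok.
bb: 1b undefined. 1b->0: no, b/bbab meet in 1. 1b->1: no, b/cabb meet in 1. Open state 2: 1b->2.
bc: 1c undefined. 1c->0: no, b/bcacb meet in 1. 1c->1: no, b/bcacb meet in 1. 1c->2: ok.
bba: 2a undefined. 2a->0: no, b/bcacb meet in 1. 2a->1: no, b/ccbca meet in 1. 2a->2: no, bcaa/cabb meet in 2. Open state 3: 2a->3.
bbb: 2b undefined. 2b->0: no, c/bcba meet in 0. 2b->1: no, c/bcba meet in 0. 2b->2: no, bbb/cabb meet in 2. 2b->3: no, bcaa/bcba meet in 3 with "a" left. Open state 4: 2b->4.
bbc: 2c undefined. 2c->0: ok.
bbab: 3b undefined. 3b->0: no, c/bbab meet in 0. 3b->1: no, b/bbab meet in 1. 3b->2: ok.
bbbb: 4b undefined. 4b->0: ok.
bbbc: 4c undefined. 4c->0: ok.
bcaa: 3a undefined. 3a->0: ok.
bcac: 3c undefined. 3c->0: no, b/bcacb meet in 1. 3c->1: ok.
bcba: 4a undefined. 4a->0: no, c/bcba meet in 0. 4a->1: no, b/bcba meet in 1. 4a->2: ok.
All examples now run through 5 states with every (state, symbol) defined. Accept strings end in {0,1,4}, Reject strings end in {2,3}; accept={0,1,4}.

states=5 start=0 accept={0,1,4} delta: 0a->0 0b->1 0c->0 1a->0 1b->2 1c->2 2a->3 2b->4 2c->0 3a->0 3b->2 3c->1 4a->2 4b->0 4c->0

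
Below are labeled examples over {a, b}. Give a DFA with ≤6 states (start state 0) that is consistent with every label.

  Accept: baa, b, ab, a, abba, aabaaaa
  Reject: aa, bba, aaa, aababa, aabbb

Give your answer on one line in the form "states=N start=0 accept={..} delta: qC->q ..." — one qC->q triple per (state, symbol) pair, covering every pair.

states=6 start=0 accept={0,1,2,4} delta: 0a->1 0b->2 1a->3 1b->0 2a->0 2b->1 3a->3 3b->4 4a->4 4b->5 5a->3 5b->3

State merging on the prefix tree: take the shortest (then alphabetical) example prefix whose next move is undefined and point that move at state 0, else 1, else 2, ...; a target is out if some Accept/Reject pair would then sit in one state with the same input left (inseparable). If every existing state is out, open a new one.
a: 0a undefined. 0a->0: no, a/aa meet in 0. Open state 1: 0a->1.
b: 0b undefined. 0b->0: no, baa/aa meet in 1 with "a" left. 0b->1: no, baa/aaa meet in 1 with "aa" left. Open state 2: 0b->2.
aa: 1a undefined. 1a->0: no, a/aaa meet in 1. 1a->1: no, a/aa meet in 1. 1a->2: no, b/aa meet in 2. Open state 3: 1a->3.
ab: 1b undefined. 1b->0: ok.
ba: 2a undefined. 2a->0: ok.
bb: 2b undefined. 2b->0: no, baa/bba meet in 1. 2b->1: ok.
aaa: 3a undefined. 3a->0: no, ab/aaa meet in 0. 3a->1: no, baa/aaa meet in 1. 3a->2: no, b/aaa meet in 2. 3a->3: ok.
aab: 3b undefined. 3b->0: no, baa/aababa meet in 1. 3b->1: no, b/aabbb meet in 2. 3b->2: no, ab/aababa meet in 0. 3b->3: no, aabaaaa/aa meet in 3. Open state 4: 3b->4.
aaba: 4a undefined. 4a->0: no, ab/aababa meet in 0. 4a->1: no, baa/aababa meet in 1. 4a->2: no, aabaaaa/aa meet in 3. 4a->3: no, aabaaaa/aa meet in 3. 4a->4: ok.
aabb: 4b undefined. 4b->0: no, baa/aababa meet in 1. 4b->1: no, ab/aabbb meet in 0. 4b->2: no, baa/aabbb meet in 1. 4b->3: no, aabaaaa/aabbb meet in 4. 4b->4: no, aabaaaa/aababa meet in 4. Open state 5: 4b->5.
aabbb: 5b undefined. 5b->0: no, ab/aabbb meet in 0. 5b->1: no, baa/aabbb meet in 1. 5b->2: no, b/aabbb meet in 2. 5b->3: ok.
aababa: 5a undefined. 5a->0: no, ab/aababa meet in 0. 5a->1: no, baa/aababa meet in 1. 5a->2: no, b/aababa meet in 2. 5a->3: ok.
All examples now run through 6 states with every (state, symbol) defined. Accept strings end in {0,1,2,4}, Reject strings end in {3}; accept={0,1,2,4}.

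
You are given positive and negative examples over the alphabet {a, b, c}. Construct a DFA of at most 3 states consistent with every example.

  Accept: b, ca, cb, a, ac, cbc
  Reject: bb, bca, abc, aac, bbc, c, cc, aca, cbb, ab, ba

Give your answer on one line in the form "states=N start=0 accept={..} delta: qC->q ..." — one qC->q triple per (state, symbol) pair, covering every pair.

states=2 start=0 accept={1} delta: 0a->1 0b->1 0c->0 1a->0 1b->0 1c->1

Fold the examples into a partial DFA from state 0: repeatedly fix the first undefined (state, symbol) met by the shortest-then-alphabetical prefix, trying targets in increasing order and rejecting any under which an Accept and a Reject string meet in one state with the same remainder; add a state when all current targets are rejected. Accepting states are where Accept strings end.
a: 0a undefined. 0a->0: no, b/ab meet in 0 with "b" left. Open state 1: 0a->1.
b: 0b undefined. 0b->0: no, b/bb meet in 0. 0b->1: ok.
c: 0c undefined. 0c->0: ok.
aa: 1a undefined. 1a->0: ok.
ab: 1b undefined. 1b->0: ok.
ac: 1c undefined. 1c->0: no, b/bca meet in 1. 1c->1: ok.
All examples now run through 2 states with every (state, symbol) defined. Accept strings end in {1}, Reject strings end in {0}; accept={1}.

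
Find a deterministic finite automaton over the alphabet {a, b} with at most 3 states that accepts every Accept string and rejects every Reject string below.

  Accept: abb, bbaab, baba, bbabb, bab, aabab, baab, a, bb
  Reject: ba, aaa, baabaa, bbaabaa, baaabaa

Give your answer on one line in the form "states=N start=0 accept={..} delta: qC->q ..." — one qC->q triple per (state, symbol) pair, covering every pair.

states=3 start=0 accept={0,1} delta: 0a->1 0b->1 1a->2 1b->0 2a->2 2b->0

Grow the machine one transition at a time. Run the examples from 0; the earliest place one falls off (shortest prefix, ties alphabetical) gets sent to the lowest-numbered state that keeps every Accept/Reject pair distinguishable — a pair clashes when both reach the same state with identical unread suffix — and to a fresh state only if none does.
a: 0a undefined. 0a->0: no, a/aaa meet in 0. Open state 1: 0a->1.
b: 0b undefined. 0b->0: no, a/ba meet in 1. 0b->1: ok.
aa: 1a undefined. 1a->0: no, baba/ba meet in 0. 1a->1: no, a/ba meet in 1. Open state 2: 1a->2.
ab: 1b undefined. 1b->0: ok.
aaa: 2a undefined. 2a->0: no, bb/aaa meet in 0. 2a->1: no, abb/aaa meet in 1. 2a->2: ok.
aab: 2b undefined. 2b->0: ok.
All examples now run through 3 states with every (state, symbol) defined. Accept strings end in {0,1}, Reject strings end in {2}; accept={0,1}.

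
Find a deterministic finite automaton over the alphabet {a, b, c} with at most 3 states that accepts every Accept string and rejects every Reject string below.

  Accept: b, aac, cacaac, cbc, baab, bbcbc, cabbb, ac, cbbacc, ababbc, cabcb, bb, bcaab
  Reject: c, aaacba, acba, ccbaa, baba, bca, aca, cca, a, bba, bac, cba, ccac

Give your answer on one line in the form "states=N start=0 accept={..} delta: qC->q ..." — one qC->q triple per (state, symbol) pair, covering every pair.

Grow the machine one transition at a time. Run the examples from 0; the earliest place one falls off (shortest prefix, ties alphabetical) gets sent to the lowest-numbered state that keeps every Accept/Reject pair distinguishable — a pair clashes when both reach the same state with identical unread suffix — and to a fresh state only if none does.
a: 0a undefined. 0a->0: no, aac/c meet in 0 with "c" left. Open state 1: 0a->1.
b: 0b undefined. 0b->0: no, ac/bac meet in 1 with "c" left. 0b->1: no, b/a meet in 1. Open state 2: 0b->2.
c: 0c undefined. 0c->0: no, ac/ccac meet in 1 with "c" left. 0c->1: ok.
aa: 1a undefined. 1a->0: no, aac/c meet in 1. 1a->1: ok.
ab: 1b undefined. 1b->0: no, cbc/c meet in 1. 1b->1: no, cabbb/c meet in 1. 1b->2: ok.
ac: 1c undefined. 1c->0: no, aac/ccac meet in 0. 1c->1: no, aac/c meet in 1. 1c->2: ok.
ba: 2a undefined. 2a->0: ok.
bb: 2b undefined. 2b->0: no, ababbc/c meet in 1. 2b->1: no, bb/c meet in 1. 2b->2: ok.
bc: 2c undefined. 2c->0: no, cbc/aaacba meet in 0. 2c->1: no, cbc/c meet in 1. 2c->2: ok.
All examples now run through 3 states with every (state, symbol) defined. Accept strings end in {2}, Reject strings end in {0,1}; accept={2}.

states=3 start=0 accept={2} delta: 0a->1 0b->2 0c->1 1a->1 1b->2 1c->2 2a->0 2b->2 2c->2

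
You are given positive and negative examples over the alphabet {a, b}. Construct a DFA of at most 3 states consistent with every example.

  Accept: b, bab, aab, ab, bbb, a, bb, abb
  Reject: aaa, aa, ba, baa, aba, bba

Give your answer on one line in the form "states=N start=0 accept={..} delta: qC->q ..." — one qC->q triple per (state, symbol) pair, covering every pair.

Grow the machine one transition at a time. Run the examples from 0; the earliest place one falls off (shortest prefix, ties alphabetical) gets sent to the lowest-numbered state that keeps every Accept/Reject pair distinguishable — a pair clashes when both reach the same state with identical unread suffix — and to a fresh state only if none does.
a: 0a undefined. 0a->0: no, a/aaa meet in 0. Open state 1: 0a->1.
b: 0b undefined. 0b->0: no, a/ba meet in 1. 0b->1: ok.
aa: 1a undefined. 1a->0: no, b/aaa meet in 1. 1a->1: no, b/aaa meet in 1. Open state 2: 1a->2.
ab: 1b undefined. 1b->0: no, b/aba meet in 1. 1b->1: ok.
aaa: 2a undefined. 2a->0: ok.
aab: 2b undefined. 2b->0: no, bab/aaa meet in 0. 2b->1: ok.
All examples now run through 3 states with every (state, symbol) defined. Accept strings end in {1}, Reject strings end in {0,2}; accept={1}.

states=3 start=0 accept={1} delta: 0a->1 0b->1 1a->2 1b->1 2a->0 2b->1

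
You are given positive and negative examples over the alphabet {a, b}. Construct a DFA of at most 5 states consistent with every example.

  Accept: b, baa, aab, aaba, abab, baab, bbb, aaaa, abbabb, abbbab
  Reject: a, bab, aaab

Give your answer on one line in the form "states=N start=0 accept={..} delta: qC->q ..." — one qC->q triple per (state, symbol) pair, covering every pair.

states=4 start=0 accept={0,2,3} delta: 0a->1 0b->0 1a->2 1b->1 2a->1 2b->3 3a->0 3b->0

Fold the examples into a partial DFA from state 0: repeatedly fix the first undefined (state, symbol) met by the shortest-then-alphabetical prefix, trying targets in increasing order and rejecting any under which an Accept and a Reject string meet in one state with the same remainder; add a state when all current targets are rejected. Accepting states are where Accept strings end.
a: 0a undefined. 0a->0: no, b/aaab meet in 0 with "b" left. Open state 1: 0a->1.
b: 0b undefined. 0b->0: ok.
aa: 1a undefined. 1a->0: no, aaba/a meet in 1. 1a->1: no, baa/a meet in 1. Open state 2: 1a->2.
ab: 1b undefined. 1b->0: no, b/bab meet in 0. 1b->1: ok.
aaa: 2a undefined. 2a->0: no, b/aaab meet in 0. 2a->1: ok.
aab: 2b undefined. 2b->0: no, aaba/a meet in 1. 2b->1: no, aab/a meet in 1. 2b->2: no, aaba/a meet in 1. Open state 3: 2b->3.
aaba: 3a undefined. 3a->0: ok.
abbabb: 3b undefined. 3b->0: ok.
All examples now run through 4 states with every (state, symbol) defined. Accept strings end in {0,2,3}, Reject strings end in {1}; accept={0,2,3}.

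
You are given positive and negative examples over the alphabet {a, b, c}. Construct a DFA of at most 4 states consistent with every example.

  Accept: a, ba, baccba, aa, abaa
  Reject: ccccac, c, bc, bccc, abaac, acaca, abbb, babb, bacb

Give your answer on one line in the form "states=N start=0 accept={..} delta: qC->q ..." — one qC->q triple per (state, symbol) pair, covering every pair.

Grow the machine one transition at a time. Run the examples from 0; the earliest place one falls off (shortest prefix, ties alphabetical) gets sent to the lowest-numbered state that keeps every Accept/Reject pair distinguishable — a pair clashes when both reach the same state with identical unread suffix — and to a fresh state only if none does.
a: 0a undefined. 0a->0: ok.
b: 0b undefined. 0b->0: no, a/abbb meet in 0. Open state 1: 0b->1.
c: 0c undefined. 0c->0: no, a/ccccac meet in 0. 0c->1: ok.
ba: 1a undefined. 1a->0: no, a/acaca meet in 0. 1a->1: no, ba/c meet in 1. Open state 2: 1a->2.
bc: 1c undefined. 1c->0: no, a/bc meet in 0. 1c->1: ok.
abb: 1b undefined. 1b->0: ok.
bab: 2b undefined. 2b->0: ok.
bac: 2c undefined. 2c->0: no, a/ccccac meet in 0. 2c->1: no, a/bacb meet in 0. 2c->2: no, a/bacb meet in 0. Open state 3: 2c->3.
abaa: 2a undefined. 2a->0: ok.
bacb: 3b undefined. 3b->0: no, a/bacb meet in 0. 3b->1: ok.
bacc: 3c undefined. 3c->0: ok.
acaca: 3a undefined. 3a->0: no, a/acaca meet in 0. 3a->1: ok.
All examples now run through 4 states with every (state, symbol) defined. Accept strings end in {0,2}, Reject strings end in {1,3}; accept={0,2}.

states=4 start=0 accept={0,2} delta: 0a->0 0b->1 0c->1 1a->2 1b->0 1c->1 2a->0 2b->0 2c->3 3a->1 3b->1 3c->0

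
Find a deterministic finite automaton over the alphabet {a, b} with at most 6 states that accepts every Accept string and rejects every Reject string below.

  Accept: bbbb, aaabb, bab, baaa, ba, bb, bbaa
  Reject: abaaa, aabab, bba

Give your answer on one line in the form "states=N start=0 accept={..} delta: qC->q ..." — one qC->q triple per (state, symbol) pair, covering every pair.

states=4 start=0 accept={0,1,2} delta: 0a->1 0b->1 1a->1 1b->2 2a->3 2b->0 3a->2 3b->3

Grow the machine one transition at a time. Run the examples from 0; the earliest place one falls off (shortest prefix, ties alphabetical) gets sent to the lowest-numbered state that keeps every Accept/Reject pair distinguishable — a pair clashes when both reach the same state with identical unread suffix — and to a fresh state only if none does.
a: 0a undefined. 0a->0: no, bab/aabab meet in 0 with "bab" left. Open state 1: 0a->1.
b: 0b undefined. 0b->0: no, ba/bba meet in 1. 0b->1: ok.
aa: 1a undefined. 1a->0: no, bab/aabab meet in 1. 1a->1: ok.
ab: 1b undefined. 1b->0: no, bbbb/aabab meet in 0. 1b->1: no, bbbb/abaaa meet in 1. Open state 2: 1b->2.
aba: 2a undefined. 2a->0: no, baaa/abaaa meet in 1. 2a->1: no, bab/aabab meet in 2. 2a->2: no, aaabb/aabab meet in 2 with "b" left. Open state 3: 2a->3.
bbb: 2b undefined. 2b->0: ok.
abaa: 3a undefined. 3a->0: no, bbbb/abaaa meet in 1. 3a->1: no, bbbb/abaaa meet in 1. 3a->2: ok.
aabab: 3b undefined. 3b->0: no, aaabb/aabab meet in 0. 3b->1: no, bbbb/aabab meet in 1. 3b->2: no, bab/aabab meet in 2. 3b->3: ok.
All examples now run through 4 states with every (state, symbol) defined. Accept strings end in {0,1,2}, Reject strings end in {3}; accept={0,1,2}.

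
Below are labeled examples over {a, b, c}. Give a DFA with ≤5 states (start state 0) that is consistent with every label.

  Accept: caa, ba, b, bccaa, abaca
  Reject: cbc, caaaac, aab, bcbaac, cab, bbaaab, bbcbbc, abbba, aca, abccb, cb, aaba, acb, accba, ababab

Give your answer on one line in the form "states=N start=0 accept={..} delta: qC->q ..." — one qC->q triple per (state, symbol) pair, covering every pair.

states=4 start=0 accept={0,1} delta: 0a->1 0b->0 0c->1 1a->1 1b->2 1c->2 2a->3 2b->2 2c->2 3a->1 3b->0 3c->0

Grow the machine one transition at a time. Run the examples from 0; the earliest place one falls off (shortest prefix, ties alphabetical) gets sent to the lowest-numbered state that keeps every Accept/Reject pair distinguishable — a pair clashes when both reach the same state with identical unread suffix — and to a fresh state only if none does.
a: 0a undefined. 0a->0: no, ba/aaba meet in 0 with "ba" left. Open state 1: 0a->1.
b: 0b undefined. 0b->0: ok.
c: 0c undefined. 0c->0: no, b/cbc meet in 0. 0c->1: ok.
aa: 1a undefined. 1a->0: no, caa/aaba meet in 1. 1a->1: ok.
ab: 1b undefined. 1b->0: no, caa/cbc meet in 1. 1b->1: no, caa/aab meet in 1. Open state 2: 1b->2.
ac: 1c undefined. 1c->0: no, caa/aca meet in 1. 1c->1: no, caa/caaaac meet in 1. 1c->2: ok.
aba: 2a undefined. 2a->0: no, b/aca meet in 0. 2a->1: no, caa/aca meet in 1. 2a->2: no, bccaa/caaaac meet in 2. Open state 3: 2a->3.
abb: 2b undefined. 2b->0: no, caa/bbcbbc meet in 1. 2b->1: no, caa/acb meet in 1. 2b->2: ok.
abc: 2c undefined. 2c->0: no, caa/accba meet in 1. 2c->1: no, caa/cbc meet in 1. 2c->2: ok.
abab: 3b undefined. 3b->0: ok.
abac: 3c undefined. 3c->0: ok.
bcbaa: 3a undefined. 3a->0: no, caa/bcbaac meet in 1. 3a->1: ok.
All examples now run through 4 states with every (state, symbol) defined. Accept strings end in {0,1}, Reject strings end in {2,3}; accept={0,1}.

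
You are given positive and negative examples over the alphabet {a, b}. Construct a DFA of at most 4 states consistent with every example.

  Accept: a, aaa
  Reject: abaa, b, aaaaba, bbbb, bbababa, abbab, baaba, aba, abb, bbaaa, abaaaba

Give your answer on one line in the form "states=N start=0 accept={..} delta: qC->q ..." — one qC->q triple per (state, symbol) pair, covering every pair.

states=2 start=0 accept={0} delta: 0a->0 0b->1 1a->1 1b->1

State merging on the prefix tree: take the shortest (then alphabetical) example prefix whose next move is undefined and point that move at state 0, else 1, else 2, ...; a target is out if some Accept/Reject pair would then sit in one state with the same input left (inseparable). If every existing state is out, open a new one.
a: 0a undefined. 0a->0: ok.
b: 0b undefined. 0b->0: no, a/abaa meet in 0. Open state 1: 0b->1.
ba: 1a undefined. 1a->0: no, a/abaa meet in 0. 1a->1: ok.
bb: 1b undefined. 1b->0: no, a/bbbb meet in 0. 1b->1: ok.
All examples now run through 2 states with every (state, symbol) defined. Accept strings end in {0}, Reject strings end in {1}; accept={0}.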